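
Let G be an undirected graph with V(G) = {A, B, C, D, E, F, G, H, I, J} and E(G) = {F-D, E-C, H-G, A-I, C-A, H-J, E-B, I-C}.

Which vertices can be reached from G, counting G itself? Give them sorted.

Start at G.
Its neighbours: H.
Then their neighbours: J.
Nothing further is reachable.

G, H, J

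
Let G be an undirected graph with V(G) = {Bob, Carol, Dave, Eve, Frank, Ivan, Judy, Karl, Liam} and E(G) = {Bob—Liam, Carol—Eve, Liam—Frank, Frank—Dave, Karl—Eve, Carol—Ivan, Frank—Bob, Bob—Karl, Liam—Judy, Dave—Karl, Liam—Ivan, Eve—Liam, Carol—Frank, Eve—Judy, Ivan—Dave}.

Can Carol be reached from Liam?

Yes

Explore from Liam.
Distance 1: reach Bob, Eve, Frank, Ivan, Judy.
Distance 2: reach Carol, Dave, Karl.
Found Carol.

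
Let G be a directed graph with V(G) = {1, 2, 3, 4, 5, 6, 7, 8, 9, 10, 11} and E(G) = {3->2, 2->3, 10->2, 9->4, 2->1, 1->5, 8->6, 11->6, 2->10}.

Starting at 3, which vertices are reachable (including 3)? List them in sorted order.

1, 2, 3, 5, 10

Start at 3.
Its neighbours: 2.
Then their neighbours: 1, 10.
Then next layer: 5.
Nothing further is reachable.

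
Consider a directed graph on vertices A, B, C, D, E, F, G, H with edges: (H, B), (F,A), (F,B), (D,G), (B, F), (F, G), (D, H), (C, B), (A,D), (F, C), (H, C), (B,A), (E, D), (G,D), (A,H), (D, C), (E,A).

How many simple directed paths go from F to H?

F→A→D→H
F→A→H
F→B→A→D→H
F→B→A→H
F→C→B→A→D→H
F→C→B→A→H
F→G→D→C→B→A→H
F→G→D→H

8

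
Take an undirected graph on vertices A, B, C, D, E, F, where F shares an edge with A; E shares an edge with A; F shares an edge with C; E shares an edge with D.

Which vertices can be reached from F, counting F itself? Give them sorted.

A, C, D, E, F

Start at F.
Its neighbours: A, C.
Then their neighbours: E.
Then next layer: D.
Nothing further is reachable.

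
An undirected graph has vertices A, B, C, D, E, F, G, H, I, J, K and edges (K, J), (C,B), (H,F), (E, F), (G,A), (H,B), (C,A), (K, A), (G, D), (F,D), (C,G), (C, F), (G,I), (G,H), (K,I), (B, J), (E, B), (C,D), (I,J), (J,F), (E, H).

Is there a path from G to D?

Yes

Explore from G.
Distance 1: reach A, C, D, H, I.
Found D.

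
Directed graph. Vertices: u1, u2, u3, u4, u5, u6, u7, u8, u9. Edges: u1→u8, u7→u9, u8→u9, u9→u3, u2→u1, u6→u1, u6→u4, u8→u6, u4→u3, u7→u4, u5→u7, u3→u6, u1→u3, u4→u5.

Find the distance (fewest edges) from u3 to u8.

Distance 0: u3.
Distance 1: u6.
Distance 2: u1, u4.
Distance 3: u5, u8 — contains u8.

3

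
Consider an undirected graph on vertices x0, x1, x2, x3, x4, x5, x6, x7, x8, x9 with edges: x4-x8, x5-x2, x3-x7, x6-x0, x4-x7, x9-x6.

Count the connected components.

4

From x0: component {x0, x6, x9}.
From x1: component {x1}.
From x2: component {x2, x5}.
From x3: component {x3, x4, x7, x8}.
That's 4 components.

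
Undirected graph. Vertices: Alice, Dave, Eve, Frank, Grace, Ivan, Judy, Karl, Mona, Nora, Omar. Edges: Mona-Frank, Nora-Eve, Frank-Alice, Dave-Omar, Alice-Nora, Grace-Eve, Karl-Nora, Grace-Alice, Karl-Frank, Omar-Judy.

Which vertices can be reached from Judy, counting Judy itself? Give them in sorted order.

Start at Judy.
Its neighbours: Omar.
Then their neighbours: Dave.
Nothing further is reachable.

Dave, Judy, Omar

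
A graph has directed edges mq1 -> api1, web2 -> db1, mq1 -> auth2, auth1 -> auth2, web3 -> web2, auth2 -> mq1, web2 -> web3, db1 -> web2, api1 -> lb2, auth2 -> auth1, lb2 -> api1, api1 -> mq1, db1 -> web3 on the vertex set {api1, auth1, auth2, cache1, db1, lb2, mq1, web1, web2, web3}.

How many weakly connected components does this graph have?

From api1: component {api1, auth1, auth2, lb2, mq1}.
From cache1: component {cache1}.
From db1: component {db1, web2, web3}.
From web1: component {web1}.
That's 4 components.

4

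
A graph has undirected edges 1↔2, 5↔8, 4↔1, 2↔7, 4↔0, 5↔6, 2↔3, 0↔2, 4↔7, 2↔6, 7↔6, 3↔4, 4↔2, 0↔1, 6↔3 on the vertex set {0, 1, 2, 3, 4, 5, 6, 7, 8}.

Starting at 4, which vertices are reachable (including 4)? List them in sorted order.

0, 1, 2, 3, 4, 5, 6, 7, 8

Start at 4.
Its neighbours: 0, 1, 2, 3, 7.
Then their neighbours: 6.
Then next layer: 5.
Then next layer: 8.
Every vertex is now reached.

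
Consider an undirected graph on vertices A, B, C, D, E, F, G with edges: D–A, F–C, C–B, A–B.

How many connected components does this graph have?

3

From A: component {A, B, C, D, F}.
From E: component {E}.
From G: component {G}.
That's 3 components.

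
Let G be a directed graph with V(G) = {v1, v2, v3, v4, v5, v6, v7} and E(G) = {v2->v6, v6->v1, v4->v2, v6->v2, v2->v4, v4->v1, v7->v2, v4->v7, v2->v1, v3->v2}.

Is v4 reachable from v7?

Explore from v7.
Distance 1: reach v2.
Distance 2: reach v1, v4, v6.
Found v4.

Yes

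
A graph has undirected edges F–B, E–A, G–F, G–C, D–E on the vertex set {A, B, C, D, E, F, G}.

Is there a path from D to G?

Explore from D.
Distance 1: reach E.
Distance 2: reach A.
The search is exhausted without reaching G; it lies in a different component.

No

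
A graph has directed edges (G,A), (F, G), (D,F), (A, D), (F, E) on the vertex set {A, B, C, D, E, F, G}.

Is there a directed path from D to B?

No

Explore from D.
Distance 1: reach F.
Distance 2: reach E, G.
Distance 3: reach A.
The search from D is exhausted; no directed path reaches B.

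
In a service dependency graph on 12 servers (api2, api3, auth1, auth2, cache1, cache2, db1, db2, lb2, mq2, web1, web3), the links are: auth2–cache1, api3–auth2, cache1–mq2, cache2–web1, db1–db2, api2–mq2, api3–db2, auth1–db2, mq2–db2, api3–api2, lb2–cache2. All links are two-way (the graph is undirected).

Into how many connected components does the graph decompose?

3

From api2: component {api2, api3, auth1, auth2, cache1, db1, db2, mq2}.
From cache2: component {cache2, lb2, web1}.
From web3: component {web3}.
That's 3 components.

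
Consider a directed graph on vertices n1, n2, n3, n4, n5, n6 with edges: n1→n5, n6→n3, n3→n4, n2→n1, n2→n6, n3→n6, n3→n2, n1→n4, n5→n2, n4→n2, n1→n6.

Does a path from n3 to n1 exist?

Yes

Explore from n3.
Distance 1: reach n2, n4, n6.
Distance 2: reach n1.
Found n1.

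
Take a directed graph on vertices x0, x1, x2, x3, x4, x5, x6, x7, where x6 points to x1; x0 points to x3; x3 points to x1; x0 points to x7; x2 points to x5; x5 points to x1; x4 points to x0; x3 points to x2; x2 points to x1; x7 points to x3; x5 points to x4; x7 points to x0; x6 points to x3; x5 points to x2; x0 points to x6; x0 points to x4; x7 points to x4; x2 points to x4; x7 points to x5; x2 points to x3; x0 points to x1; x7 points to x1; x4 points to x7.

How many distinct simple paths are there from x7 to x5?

6

x7→x0→x3→x2→x5
x7→x0→x6→x3→x2→x5
x7→x3→x2→x5
x7→x4→x0→x3→x2→x5
x7→x4→x0→x6→x3→x2→x5
x7→x5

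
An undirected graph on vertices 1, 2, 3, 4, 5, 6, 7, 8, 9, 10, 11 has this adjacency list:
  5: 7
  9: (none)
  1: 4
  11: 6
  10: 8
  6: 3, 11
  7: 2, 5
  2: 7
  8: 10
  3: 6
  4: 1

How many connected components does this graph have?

From 1: component {1, 4}.
From 2: component {2, 5, 7}.
From 3: component {3, 6, 11}.
From 8: component {8, 10}.
From 9: component {9}.
That's 5 components.

5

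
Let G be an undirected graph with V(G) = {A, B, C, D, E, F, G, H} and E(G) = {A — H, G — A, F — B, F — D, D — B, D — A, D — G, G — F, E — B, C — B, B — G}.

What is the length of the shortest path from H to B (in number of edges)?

3

Distance 0: H.
Distance 1: A.
Distance 2: D, G.
Distance 3: B, F — contains B.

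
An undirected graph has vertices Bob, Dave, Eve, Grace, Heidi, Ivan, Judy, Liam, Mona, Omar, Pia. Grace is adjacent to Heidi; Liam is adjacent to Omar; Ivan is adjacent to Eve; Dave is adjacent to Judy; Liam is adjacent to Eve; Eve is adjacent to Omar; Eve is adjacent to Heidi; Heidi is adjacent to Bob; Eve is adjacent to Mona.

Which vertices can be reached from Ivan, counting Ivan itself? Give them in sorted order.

Start at Ivan.
Its neighbours: Eve.
Then their neighbours: Heidi, Liam, Mona, Omar.
Then next layer: Bob, Grace.
Nothing further is reachable.

Bob, Eve, Grace, Heidi, Ivan, Liam, Mona, Omar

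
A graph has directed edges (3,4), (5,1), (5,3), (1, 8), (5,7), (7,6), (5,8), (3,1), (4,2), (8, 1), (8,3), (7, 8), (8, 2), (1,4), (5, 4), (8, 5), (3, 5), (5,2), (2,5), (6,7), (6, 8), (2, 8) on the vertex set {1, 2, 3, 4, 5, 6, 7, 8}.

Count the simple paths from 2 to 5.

3

2→5
2→8→3→5
2→8→5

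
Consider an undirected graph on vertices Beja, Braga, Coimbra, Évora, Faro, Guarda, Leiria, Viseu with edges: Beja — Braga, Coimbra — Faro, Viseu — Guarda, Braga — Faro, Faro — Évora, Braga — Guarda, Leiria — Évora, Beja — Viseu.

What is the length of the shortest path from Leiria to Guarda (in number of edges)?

4

Distance 0: Leiria.
Distance 1: Évora.
Distance 2: Faro.
Distance 3: Braga, Coimbra.
Distance 4: Beja, Guarda — contains Guarda.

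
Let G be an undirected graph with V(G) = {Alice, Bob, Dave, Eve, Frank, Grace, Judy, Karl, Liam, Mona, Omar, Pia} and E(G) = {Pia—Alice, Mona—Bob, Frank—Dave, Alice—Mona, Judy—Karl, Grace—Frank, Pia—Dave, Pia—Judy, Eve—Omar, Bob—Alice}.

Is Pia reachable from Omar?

No

Explore from Omar.
Distance 1: reach Eve.
The search is exhausted without reaching Pia; it lies in a different component.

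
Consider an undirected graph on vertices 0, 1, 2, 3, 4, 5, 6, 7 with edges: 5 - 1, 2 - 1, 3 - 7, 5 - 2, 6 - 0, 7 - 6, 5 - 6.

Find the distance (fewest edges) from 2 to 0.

3

Distance 0: 2.
Distance 1: 1, 5.
Distance 2: 6.
Distance 3: 0, 7 — contains 0.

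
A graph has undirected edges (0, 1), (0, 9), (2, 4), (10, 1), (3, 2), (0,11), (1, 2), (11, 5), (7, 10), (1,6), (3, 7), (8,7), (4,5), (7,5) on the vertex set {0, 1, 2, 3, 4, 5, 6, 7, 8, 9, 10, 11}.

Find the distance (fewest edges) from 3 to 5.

2

Distance 0: 3.
Distance 1: 2, 7.
Distance 2: 1, 4, 5, 8, 10 — contains 5.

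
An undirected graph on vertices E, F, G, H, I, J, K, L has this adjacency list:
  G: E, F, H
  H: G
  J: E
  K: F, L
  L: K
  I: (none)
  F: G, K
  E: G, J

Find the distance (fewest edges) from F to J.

3

Distance 0: F.
Distance 1: G, K.
Distance 2: E, H, L.
Distance 3: J — contains J.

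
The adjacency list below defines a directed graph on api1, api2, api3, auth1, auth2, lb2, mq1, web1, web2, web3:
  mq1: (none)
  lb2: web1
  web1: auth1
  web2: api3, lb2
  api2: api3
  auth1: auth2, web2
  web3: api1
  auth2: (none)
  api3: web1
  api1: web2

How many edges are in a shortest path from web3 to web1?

Distance 0: web3.
Distance 1: api1.
Distance 2: web2.
Distance 3: api3, lb2.
Distance 4: web1 — contains web1.

4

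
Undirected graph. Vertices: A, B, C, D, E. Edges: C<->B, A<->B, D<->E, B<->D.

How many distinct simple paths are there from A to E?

A–B–D–E

1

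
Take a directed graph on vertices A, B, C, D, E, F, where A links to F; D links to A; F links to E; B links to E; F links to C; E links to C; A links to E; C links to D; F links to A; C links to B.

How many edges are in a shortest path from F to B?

2

Distance 0: F.
Distance 1: A, C, E.
Distance 2: B, D — contains B.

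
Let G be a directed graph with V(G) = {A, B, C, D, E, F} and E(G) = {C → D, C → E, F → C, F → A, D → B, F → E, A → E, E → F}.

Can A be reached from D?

No

Explore from D.
Distance 1: reach B.
The search from D is exhausted; no directed path reaches A.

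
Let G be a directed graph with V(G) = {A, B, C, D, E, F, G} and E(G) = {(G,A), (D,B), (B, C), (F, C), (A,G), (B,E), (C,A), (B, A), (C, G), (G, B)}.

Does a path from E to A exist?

No

E has no outgoing edges, so nothing is reachable from it.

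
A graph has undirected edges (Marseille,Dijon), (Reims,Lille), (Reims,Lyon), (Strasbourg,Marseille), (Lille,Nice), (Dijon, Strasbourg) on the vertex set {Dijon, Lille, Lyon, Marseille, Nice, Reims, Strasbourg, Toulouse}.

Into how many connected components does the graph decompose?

3

From Dijon: component {Dijon, Marseille, Strasbourg}.
From Lille: component {Lille, Lyon, Nice, Reims}.
From Toulouse: component {Toulouse}.
That's 3 components.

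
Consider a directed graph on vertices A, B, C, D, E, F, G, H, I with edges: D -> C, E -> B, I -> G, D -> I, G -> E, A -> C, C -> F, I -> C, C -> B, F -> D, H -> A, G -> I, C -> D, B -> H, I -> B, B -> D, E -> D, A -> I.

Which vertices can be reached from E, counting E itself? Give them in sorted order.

A, B, C, D, E, F, G, H, I

Start at E.
Its neighbours: B, D.
Then their neighbours: C, H, I.
Then next layer: A, F, G.
Every vertex is now reached.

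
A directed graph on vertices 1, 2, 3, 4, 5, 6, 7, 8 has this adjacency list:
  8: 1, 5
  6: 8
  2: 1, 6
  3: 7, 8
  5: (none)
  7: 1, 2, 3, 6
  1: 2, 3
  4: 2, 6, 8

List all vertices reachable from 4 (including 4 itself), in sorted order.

Start at 4.
Its neighbours: 2, 6, 8.
Then their neighbours: 1, 5.
Then next layer: 3.
Then next layer: 7.
Every vertex is now reached.

1, 2, 3, 4, 5, 6, 7, 8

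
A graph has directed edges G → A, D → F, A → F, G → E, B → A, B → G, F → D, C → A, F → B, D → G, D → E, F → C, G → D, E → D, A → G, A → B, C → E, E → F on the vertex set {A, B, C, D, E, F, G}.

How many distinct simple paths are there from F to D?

10

F→B→A→G→D
F→B→A→G→E→D
F→B→G→D
F→B→G→E→D
F→C→A→B→G→D
F→C→A→B→G→E→D
F→C→A→G→D
F→C→A→G→E→D
F→C→E→D
F→D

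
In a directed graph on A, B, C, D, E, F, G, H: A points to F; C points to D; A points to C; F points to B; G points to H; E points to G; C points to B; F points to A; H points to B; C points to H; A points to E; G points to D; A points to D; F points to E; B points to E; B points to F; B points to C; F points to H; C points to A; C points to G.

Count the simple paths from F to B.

7

F→A→C→B
F→A→C→G→H→B
F→A→C→H→B
F→A→E→G→H→B
F→B
F→E→G→H→B
F→H→B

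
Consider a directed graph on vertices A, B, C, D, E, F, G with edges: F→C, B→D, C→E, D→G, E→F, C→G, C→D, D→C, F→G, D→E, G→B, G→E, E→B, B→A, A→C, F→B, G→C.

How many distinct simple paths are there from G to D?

10

G→B→A→C→D
G→B→D
G→C→D
G→C→E→B→D
G→C→E→F→B→D
G→E→B→A→C→D
G→E→B→D
G→E→F→B→A→C→D
G→E→F→B→D
G→E→F→C→D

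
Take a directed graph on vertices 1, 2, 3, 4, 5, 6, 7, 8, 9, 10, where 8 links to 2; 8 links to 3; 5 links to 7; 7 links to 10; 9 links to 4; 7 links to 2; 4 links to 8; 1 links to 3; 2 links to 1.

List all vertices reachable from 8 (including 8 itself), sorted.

1, 2, 3, 8

Start at 8.
Its neighbours: 2, 3.
Then their neighbours: 1.
Nothing further is reachable.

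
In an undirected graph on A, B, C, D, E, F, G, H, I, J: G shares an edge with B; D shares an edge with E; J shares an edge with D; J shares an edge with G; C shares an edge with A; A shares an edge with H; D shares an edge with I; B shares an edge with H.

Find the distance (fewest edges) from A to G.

3

Distance 0: A.
Distance 1: C, H.
Distance 2: B.
Distance 3: G — contains G.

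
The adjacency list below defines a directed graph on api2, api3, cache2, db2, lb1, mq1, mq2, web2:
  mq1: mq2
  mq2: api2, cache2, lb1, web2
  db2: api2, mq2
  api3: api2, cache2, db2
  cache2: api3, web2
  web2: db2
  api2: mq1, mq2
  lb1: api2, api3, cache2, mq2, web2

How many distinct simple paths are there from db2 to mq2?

3

db2→api2→mq1→mq2
db2→api2→mq2
db2→mq2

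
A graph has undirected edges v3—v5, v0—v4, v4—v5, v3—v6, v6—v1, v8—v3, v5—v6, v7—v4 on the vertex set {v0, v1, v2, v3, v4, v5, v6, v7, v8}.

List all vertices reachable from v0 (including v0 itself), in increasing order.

v0, v1, v3, v4, v5, v6, v7, v8

Start at v0.
Its neighbours: v4.
Then their neighbours: v5, v7.
Then next layer: v3, v6.
Then next layer: v1, v8.
Nothing further is reachable.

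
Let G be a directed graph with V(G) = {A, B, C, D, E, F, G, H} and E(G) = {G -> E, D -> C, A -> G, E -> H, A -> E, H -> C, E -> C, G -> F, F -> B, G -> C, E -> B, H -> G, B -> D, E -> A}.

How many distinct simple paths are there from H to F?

H→G→F

1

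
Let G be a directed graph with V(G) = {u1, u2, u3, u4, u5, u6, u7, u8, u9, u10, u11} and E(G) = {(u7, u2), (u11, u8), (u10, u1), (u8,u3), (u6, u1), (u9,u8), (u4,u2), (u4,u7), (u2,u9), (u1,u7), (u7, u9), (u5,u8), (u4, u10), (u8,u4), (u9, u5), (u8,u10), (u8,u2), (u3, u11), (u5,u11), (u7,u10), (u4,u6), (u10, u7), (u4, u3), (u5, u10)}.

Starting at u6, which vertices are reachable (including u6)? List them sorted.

u1, u2, u3, u4, u5, u6, u7, u8, u9, u10, u11

Start at u6.
Its neighbours: u1.
Then their neighbours: u7.
Then next layer: u2, u9, u10.
Then next layer: u5, u8.
Then next layer: u3, u4, u11.
Every vertex is now reached.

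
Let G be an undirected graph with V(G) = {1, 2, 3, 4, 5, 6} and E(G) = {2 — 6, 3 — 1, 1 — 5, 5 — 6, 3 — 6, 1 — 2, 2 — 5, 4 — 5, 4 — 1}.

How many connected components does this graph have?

1

From 1: component {1, 2, 3, 4, 5, 6}.
That's 1 component.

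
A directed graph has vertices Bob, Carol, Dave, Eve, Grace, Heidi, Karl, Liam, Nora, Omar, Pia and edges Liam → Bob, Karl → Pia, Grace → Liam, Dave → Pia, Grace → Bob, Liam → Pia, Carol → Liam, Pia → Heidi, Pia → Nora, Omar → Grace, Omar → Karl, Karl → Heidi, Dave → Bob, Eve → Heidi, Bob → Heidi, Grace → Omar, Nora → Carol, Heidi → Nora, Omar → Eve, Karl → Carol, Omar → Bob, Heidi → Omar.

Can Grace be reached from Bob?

Explore from Bob.
Distance 1: reach Heidi.
Distance 2: reach Nora, Omar.
Distance 3: reach Carol, Eve, Grace, Karl.
Found Grace.

Yes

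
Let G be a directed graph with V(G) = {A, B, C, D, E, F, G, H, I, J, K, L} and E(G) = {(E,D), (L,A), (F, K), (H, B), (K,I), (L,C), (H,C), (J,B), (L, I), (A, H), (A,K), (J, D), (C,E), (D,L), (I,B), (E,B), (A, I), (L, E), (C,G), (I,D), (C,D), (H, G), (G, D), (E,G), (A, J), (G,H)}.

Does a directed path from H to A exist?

Yes

Explore from H.
Distance 1: reach B, C, G.
Distance 2: reach D, E.
Distance 3: reach L.
Distance 4: reach A, I.
Found A.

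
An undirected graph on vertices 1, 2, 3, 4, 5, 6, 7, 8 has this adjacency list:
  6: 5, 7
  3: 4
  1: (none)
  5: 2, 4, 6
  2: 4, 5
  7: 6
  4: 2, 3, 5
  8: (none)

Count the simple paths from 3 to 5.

2

3–4–2–5
3–4–5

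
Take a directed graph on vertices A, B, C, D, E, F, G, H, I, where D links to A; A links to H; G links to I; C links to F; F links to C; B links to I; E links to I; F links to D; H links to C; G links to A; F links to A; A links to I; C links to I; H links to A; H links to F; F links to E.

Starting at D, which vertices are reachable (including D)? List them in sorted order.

Start at D.
Its neighbours: A.
Then their neighbours: H, I.
Then next layer: C, F.
Then next layer: E.
Nothing further is reachable.

A, C, D, E, F, H, I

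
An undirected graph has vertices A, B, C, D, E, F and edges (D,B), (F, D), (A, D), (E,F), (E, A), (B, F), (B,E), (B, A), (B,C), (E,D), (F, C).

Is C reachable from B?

Yes

Explore from B.
Distance 1: reach A, C, D, E, F.
Found C.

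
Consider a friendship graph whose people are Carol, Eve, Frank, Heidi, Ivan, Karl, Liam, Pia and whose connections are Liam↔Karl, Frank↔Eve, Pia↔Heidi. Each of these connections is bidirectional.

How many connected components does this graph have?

From Carol: component {Carol}.
From Eve: component {Eve, Frank}.
From Heidi: component {Heidi, Pia}.
From Ivan: component {Ivan}.
From Karl: component {Karl, Liam}.
That's 5 components.

5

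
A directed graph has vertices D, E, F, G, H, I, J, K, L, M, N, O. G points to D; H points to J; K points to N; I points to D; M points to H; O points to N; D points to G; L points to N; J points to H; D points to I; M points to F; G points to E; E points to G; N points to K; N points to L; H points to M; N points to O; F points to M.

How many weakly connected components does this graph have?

3

From D: component {D, E, G, I}.
From F: component {F, H, J, M}.
From K: component {K, L, N, O}.
That's 3 components.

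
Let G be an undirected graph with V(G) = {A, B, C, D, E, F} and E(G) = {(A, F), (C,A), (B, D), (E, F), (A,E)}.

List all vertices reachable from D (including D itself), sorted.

B, D

Start at D.
Its neighbours: B.
Nothing further is reachable.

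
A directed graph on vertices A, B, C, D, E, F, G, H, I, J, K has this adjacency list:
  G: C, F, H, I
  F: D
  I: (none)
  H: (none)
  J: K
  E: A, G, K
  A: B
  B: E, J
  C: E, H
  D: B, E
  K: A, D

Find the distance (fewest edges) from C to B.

3

Distance 0: C.
Distance 1: E, H.
Distance 2: A, G, K.
Distance 3: B, D, F, I — contains B.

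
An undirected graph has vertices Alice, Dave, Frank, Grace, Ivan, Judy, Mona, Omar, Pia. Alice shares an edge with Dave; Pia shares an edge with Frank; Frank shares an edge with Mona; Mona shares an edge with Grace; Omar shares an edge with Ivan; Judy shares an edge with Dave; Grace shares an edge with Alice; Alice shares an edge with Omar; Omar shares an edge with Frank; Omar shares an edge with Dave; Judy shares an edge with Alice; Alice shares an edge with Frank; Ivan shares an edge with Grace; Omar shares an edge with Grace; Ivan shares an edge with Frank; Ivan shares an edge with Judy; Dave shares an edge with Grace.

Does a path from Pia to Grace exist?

Explore from Pia.
Distance 1: reach Frank.
Distance 2: reach Alice, Ivan, Mona, Omar.
Distance 3: reach Dave, Grace, Judy.
Found Grace.

Yes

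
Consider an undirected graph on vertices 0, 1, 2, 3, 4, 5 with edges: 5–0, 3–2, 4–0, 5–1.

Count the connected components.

From 0: component {0, 1, 4, 5}.
From 2: component {2, 3}.
That's 2 components.

2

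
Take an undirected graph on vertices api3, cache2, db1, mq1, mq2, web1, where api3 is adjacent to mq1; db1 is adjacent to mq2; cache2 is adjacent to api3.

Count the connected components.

From api3: component {api3, cache2, mq1}.
From db1: component {db1, mq2}.
From web1: component {web1}.
That's 3 components.

3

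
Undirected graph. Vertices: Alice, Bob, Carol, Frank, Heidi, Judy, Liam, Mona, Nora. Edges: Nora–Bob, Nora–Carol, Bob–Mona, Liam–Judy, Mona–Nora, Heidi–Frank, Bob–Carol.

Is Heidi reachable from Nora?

Explore from Nora.
Distance 1: reach Bob, Carol, Mona.
The search is exhausted without reaching Heidi; it lies in a different component.

No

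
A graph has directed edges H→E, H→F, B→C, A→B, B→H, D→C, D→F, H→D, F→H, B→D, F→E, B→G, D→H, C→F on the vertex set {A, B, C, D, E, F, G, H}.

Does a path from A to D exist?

Explore from A.
Distance 1: reach B.
Distance 2: reach C, D, G, H.
Found D.

Yes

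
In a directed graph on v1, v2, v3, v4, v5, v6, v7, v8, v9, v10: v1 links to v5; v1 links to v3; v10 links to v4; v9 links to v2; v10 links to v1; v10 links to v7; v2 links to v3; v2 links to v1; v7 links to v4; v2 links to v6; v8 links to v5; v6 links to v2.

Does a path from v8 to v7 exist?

No

Explore from v8.
Distance 1: reach v5.
The search from v8 is exhausted; no directed path reaches v7.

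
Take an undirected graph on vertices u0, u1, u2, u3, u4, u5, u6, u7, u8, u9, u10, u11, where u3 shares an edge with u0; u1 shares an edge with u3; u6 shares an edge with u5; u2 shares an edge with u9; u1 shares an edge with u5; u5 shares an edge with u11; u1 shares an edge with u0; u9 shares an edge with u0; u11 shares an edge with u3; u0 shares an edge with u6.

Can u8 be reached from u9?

No

Explore from u9.
Distance 1: reach u0, u2.
Distance 2: reach u1, u3, u6.
Distance 3: reach u5, u11.
The search is exhausted without reaching u8; it lies in a different component.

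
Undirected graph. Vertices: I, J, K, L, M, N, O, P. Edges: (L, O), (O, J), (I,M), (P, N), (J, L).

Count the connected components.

4

From I: component {I, M}.
From J: component {J, L, O}.
From K: component {K}.
From N: component {N, P}.
That's 4 components.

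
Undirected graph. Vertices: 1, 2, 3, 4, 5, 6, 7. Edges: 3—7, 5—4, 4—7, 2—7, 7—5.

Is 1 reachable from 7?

No

Explore from 7.
Distance 1: reach 2, 3, 4, 5.
The search is exhausted without reaching 1; it lies in a different component.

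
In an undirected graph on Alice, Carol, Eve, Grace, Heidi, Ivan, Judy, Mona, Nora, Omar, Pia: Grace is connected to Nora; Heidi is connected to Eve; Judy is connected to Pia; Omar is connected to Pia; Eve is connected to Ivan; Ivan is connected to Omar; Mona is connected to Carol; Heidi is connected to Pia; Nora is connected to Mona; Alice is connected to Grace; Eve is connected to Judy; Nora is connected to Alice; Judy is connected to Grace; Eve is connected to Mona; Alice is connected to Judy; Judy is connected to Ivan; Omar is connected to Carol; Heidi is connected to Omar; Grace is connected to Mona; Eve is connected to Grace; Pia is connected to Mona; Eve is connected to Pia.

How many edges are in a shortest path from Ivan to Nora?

Distance 0: Ivan.
Distance 1: Eve, Judy, Omar.
Distance 2: Alice, Carol, Grace, Heidi, Mona, Pia.
Distance 3: Nora — contains Nora.

3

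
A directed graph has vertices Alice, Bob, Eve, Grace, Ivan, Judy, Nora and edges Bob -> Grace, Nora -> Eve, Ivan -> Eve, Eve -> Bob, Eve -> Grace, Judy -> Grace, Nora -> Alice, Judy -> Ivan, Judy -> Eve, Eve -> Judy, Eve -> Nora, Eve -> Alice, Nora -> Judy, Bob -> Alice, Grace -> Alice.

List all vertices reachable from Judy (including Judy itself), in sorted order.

Alice, Bob, Eve, Grace, Ivan, Judy, Nora

Start at Judy.
Its neighbours: Eve, Grace, Ivan.
Then their neighbours: Alice, Bob, Nora.
Every vertex is now reached.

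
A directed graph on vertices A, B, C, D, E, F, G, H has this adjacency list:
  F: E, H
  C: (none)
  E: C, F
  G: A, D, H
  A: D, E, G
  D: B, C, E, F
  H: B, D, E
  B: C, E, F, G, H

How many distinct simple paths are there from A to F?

A→D→B→E→F
A→D→B→F
A→D→B→G→H→E→F
A→D→B→H→E→F
A→D→E→F
A→D→F
A→E→F
A→G→D→B→E→F
... and 11 more.

19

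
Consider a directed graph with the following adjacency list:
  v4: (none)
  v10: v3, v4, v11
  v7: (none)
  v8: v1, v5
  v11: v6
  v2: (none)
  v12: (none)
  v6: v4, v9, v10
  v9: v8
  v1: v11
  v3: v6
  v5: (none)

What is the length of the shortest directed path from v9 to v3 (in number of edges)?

Distance 0: v9.
Distance 1: v8.
Distance 2: v1, v5.
Distance 3: v11.
Distance 4: v6.
Distance 5: v4, v10.
Distance 6: v3 — contains v3.

6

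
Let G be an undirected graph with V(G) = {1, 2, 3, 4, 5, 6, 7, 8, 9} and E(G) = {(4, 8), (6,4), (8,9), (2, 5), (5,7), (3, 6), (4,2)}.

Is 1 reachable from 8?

No

Explore from 8.
Distance 1: reach 4, 9.
Distance 2: reach 2, 6.
Distance 3: reach 3, 5.
Distance 4: reach 7.
The search is exhausted without reaching 1; it lies in a different component.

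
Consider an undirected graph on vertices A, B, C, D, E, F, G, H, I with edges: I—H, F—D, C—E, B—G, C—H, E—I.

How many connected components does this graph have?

4

From A: component {A}.
From B: component {B, G}.
From C: component {C, E, H, I}.
From D: component {D, F}.
That's 4 components.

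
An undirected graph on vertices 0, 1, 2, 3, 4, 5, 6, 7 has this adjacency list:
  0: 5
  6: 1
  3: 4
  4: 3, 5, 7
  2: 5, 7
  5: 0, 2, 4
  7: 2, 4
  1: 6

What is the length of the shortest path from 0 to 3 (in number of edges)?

Distance 0: 0.
Distance 1: 5.
Distance 2: 2, 4.
Distance 3: 3, 7 — contains 3.

3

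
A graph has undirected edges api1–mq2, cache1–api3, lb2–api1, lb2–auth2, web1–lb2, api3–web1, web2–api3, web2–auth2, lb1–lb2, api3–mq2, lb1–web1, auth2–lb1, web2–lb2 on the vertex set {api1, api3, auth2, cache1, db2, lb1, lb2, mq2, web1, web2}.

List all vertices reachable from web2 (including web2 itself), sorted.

api1, api3, auth2, cache1, lb1, lb2, mq2, web1, web2

Start at web2.
Its neighbours: api3, auth2, lb2.
Then their neighbours: api1, cache1, lb1, mq2, web1.
Nothing further is reachable.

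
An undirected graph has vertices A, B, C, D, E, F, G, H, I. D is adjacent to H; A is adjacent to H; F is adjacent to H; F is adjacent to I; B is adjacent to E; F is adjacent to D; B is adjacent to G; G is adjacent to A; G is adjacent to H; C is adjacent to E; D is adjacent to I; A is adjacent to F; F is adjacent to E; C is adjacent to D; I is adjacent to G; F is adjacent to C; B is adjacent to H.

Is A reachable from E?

Yes

Explore from E.
Distance 1: reach B, C, F.
Distance 2: reach A, D, G, H, I.
Found A.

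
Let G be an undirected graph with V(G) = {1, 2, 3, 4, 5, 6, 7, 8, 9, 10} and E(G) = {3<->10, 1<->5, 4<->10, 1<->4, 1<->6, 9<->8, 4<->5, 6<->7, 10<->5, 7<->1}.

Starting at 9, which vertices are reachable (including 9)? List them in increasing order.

8, 9

Start at 9.
Its neighbours: 8.
Nothing further is reachable.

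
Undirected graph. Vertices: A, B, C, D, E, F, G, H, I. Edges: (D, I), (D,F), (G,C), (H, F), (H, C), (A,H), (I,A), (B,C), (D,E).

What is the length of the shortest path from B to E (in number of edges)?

5

Distance 0: B.
Distance 1: C.
Distance 2: G, H.
Distance 3: A, F.
Distance 4: D, I.
Distance 5: E — contains E.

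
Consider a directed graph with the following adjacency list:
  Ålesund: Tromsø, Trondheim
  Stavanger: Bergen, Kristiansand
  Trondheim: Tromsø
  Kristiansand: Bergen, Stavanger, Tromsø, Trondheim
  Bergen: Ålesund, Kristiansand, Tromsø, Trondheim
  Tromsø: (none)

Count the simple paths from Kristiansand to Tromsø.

10

Kristiansand→Bergen→Ålesund→Tromsø
Kristiansand→Bergen→Ålesund→Trondheim→Tromsø
Kristiansand→Bergen→Tromsø
Kristiansand→Bergen→Trondheim→Tromsø
Kristiansand→Stavanger→Bergen→Ålesund→Tromsø
Kristiansand→Stavanger→Bergen→Ålesund→Trondheim→Tromsø
Kristiansand→Stavanger→Bergen→Tromsø
Kristiansand→Stavanger→Bergen→Trondheim→Tromsø
Kristiansand→Tromsø
Kristiansand→Trondheim→Tromsø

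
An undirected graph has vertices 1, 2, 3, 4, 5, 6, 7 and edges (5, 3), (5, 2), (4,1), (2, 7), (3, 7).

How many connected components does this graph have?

3

From 1: component {1, 4}.
From 2: component {2, 3, 5, 7}.
From 6: component {6}.
That's 3 components.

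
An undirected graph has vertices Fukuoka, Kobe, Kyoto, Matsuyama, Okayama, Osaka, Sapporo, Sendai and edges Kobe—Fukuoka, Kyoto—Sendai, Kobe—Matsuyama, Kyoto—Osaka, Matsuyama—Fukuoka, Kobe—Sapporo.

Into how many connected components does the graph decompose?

From Fukuoka: component {Fukuoka, Kobe, Matsuyama, Sapporo}.
From Kyoto: component {Kyoto, Osaka, Sendai}.
From Okayama: component {Okayama}.
That's 3 components.

3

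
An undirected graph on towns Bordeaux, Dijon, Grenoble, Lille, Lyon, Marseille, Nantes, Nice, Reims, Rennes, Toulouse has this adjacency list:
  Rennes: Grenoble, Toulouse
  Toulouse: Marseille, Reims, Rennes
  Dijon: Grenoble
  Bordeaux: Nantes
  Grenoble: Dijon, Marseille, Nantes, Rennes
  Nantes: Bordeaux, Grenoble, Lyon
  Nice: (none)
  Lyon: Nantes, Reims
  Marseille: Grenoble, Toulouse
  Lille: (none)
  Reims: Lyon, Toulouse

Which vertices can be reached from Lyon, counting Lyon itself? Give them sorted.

Start at Lyon.
Its neighbours: Nantes, Reims.
Then their neighbours: Bordeaux, Grenoble, Toulouse.
Then next layer: Dijon, Marseille, Rennes.
Nothing further is reachable.

Bordeaux, Dijon, Grenoble, Lyon, Marseille, Nantes, Reims, Rennes, Toulouse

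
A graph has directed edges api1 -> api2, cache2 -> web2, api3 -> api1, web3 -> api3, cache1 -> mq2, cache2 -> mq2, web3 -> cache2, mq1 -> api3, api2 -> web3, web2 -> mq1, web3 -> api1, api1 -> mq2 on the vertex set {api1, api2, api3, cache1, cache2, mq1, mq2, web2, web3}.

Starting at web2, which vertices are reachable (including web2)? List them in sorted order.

Start at web2.
Its neighbours: mq1.
Then their neighbours: api3.
Then next layer: api1.
Then next layer: api2, mq2.
Then next layer: web3.
Then next layer: cache2.
Nothing further is reachable.

api1, api2, api3, cache2, mq1, mq2, web2, web3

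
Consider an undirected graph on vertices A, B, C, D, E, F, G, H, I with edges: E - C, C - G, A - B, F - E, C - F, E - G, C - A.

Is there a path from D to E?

No

D has no edges, so nothing is reachable from it.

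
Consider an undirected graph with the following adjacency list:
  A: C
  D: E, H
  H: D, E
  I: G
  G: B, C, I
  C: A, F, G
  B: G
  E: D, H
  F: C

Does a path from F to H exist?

No

Explore from F.
Distance 1: reach C.
Distance 2: reach A, G.
Distance 3: reach B, I.
The search is exhausted without reaching H; it lies in a different component.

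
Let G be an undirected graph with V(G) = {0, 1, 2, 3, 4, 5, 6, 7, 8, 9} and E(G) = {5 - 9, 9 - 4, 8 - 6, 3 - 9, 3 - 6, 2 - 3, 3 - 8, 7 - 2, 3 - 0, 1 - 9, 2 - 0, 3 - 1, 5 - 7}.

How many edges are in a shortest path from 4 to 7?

Distance 0: 4.
Distance 1: 9.
Distance 2: 1, 3, 5.
Distance 3: 0, 2, 6, 7, 8 — contains 7.

3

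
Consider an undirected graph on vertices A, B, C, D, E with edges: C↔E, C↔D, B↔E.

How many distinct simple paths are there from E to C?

E–C

1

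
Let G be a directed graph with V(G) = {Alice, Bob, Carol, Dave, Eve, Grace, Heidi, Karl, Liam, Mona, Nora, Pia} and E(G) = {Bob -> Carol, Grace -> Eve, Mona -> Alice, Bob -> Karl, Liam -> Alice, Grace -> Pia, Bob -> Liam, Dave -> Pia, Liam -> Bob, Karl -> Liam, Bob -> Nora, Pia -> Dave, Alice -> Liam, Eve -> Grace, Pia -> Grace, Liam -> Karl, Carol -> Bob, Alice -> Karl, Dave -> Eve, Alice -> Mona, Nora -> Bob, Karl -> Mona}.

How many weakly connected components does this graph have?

3

From Alice: component {Alice, Bob, Carol, Karl, Liam, Mona, Nora}.
From Dave: component {Dave, Eve, Grace, Pia}.
From Heidi: component {Heidi}.
That's 3 components.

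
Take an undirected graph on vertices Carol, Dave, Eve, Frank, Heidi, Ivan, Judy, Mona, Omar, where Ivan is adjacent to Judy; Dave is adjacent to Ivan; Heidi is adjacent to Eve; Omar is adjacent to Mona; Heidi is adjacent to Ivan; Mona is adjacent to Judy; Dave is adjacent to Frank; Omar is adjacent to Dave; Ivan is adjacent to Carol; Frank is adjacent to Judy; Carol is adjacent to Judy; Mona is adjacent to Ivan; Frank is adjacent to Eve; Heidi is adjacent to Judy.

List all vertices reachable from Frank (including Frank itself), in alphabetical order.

Start at Frank.
Its neighbours: Dave, Eve, Judy.
Then their neighbours: Carol, Heidi, Ivan, Mona, Omar.
Every vertex is now reached.

Carol, Dave, Eve, Frank, Heidi, Ivan, Judy, Mona, Omar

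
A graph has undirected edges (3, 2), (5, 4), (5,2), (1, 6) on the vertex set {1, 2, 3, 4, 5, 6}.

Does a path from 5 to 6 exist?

Explore from 5.
Distance 1: reach 2, 4.
Distance 2: reach 3.
The search is exhausted without reaching 6; it lies in a different component.

No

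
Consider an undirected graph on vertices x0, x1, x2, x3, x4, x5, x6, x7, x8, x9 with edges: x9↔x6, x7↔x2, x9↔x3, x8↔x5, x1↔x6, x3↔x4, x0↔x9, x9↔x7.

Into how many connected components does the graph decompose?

2

From x0: component {x0, x1, x2, x3, x4, x6, x7, x9}.
From x5: component {x5, x8}.
That's 2 components.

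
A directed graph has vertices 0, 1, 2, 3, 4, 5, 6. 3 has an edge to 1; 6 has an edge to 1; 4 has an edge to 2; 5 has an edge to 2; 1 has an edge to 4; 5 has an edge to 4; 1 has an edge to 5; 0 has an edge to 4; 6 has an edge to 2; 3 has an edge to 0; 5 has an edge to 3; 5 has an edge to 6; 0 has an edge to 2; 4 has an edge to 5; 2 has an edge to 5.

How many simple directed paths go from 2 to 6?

2→5→6

1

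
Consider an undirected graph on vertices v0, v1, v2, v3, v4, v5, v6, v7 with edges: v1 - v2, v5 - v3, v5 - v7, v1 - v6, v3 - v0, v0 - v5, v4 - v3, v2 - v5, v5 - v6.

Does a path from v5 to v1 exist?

Yes

Explore from v5.
Distance 1: reach v0, v2, v3, v6, v7.
Distance 2: reach v1, v4.
Found v1.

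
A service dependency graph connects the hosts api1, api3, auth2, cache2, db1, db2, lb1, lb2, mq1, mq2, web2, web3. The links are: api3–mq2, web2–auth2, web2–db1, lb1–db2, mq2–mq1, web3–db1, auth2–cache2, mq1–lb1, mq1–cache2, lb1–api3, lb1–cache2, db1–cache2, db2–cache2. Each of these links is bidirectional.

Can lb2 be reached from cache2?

Explore from cache2.
Distance 1: reach auth2, db1, db2, lb1, mq1.
Distance 2: reach api3, mq2, web2, web3.
The search is exhausted without reaching lb2; it lies in a different component.

No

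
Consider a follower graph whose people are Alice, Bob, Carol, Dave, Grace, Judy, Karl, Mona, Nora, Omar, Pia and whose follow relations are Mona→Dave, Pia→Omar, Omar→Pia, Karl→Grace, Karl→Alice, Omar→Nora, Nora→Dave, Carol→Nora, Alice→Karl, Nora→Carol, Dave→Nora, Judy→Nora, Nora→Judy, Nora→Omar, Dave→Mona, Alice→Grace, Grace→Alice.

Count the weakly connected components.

3

From Alice: component {Alice, Grace, Karl}.
From Bob: component {Bob}.
From Carol: component {Carol, Dave, Judy, Mona, Nora, Omar, Pia}.
That's 3 components.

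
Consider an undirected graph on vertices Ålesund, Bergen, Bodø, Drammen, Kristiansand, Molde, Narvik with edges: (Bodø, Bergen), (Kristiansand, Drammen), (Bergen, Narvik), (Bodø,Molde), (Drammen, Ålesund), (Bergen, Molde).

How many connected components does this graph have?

2

From Ålesund: component {Ålesund, Drammen, Kristiansand}.
From Bergen: component {Bergen, Bodø, Molde, Narvik}.
That's 2 components.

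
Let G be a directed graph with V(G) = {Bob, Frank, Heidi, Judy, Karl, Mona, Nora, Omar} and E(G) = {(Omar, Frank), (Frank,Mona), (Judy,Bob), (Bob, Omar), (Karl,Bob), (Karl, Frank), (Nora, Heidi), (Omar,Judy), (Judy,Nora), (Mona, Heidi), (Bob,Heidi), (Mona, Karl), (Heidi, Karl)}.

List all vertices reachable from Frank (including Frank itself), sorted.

Start at Frank.
Its neighbours: Mona.
Then their neighbours: Heidi, Karl.
Then next layer: Bob.
Then next layer: Omar.
Then next layer: Judy.
Then next layer: Nora.
Every vertex is now reached.

Bob, Frank, Heidi, Judy, Karl, Mona, Nora, Omar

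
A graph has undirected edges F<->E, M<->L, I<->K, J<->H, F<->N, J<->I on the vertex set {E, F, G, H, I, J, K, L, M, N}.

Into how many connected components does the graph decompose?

From E: component {E, F, N}.
From G: component {G}.
From H: component {H, I, J, K}.
From L: component {L, M}.
That's 4 components.

4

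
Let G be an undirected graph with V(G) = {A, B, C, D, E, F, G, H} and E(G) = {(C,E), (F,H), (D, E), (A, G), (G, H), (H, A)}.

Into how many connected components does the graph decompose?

From A: component {A, F, G, H}.
From B: component {B}.
From C: component {C, D, E}.
That's 3 components.

3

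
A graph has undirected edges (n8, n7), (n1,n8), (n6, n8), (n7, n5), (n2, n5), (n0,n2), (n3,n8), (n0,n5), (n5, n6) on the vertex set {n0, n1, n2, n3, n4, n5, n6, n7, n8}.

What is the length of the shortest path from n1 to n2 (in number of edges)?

4

Distance 0: n1.
Distance 1: n8.
Distance 2: n3, n6, n7.
Distance 3: n5.
Distance 4: n0, n2 — contains n2.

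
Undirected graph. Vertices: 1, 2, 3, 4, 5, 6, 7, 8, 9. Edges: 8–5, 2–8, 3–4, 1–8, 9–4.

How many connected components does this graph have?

From 1: component {1, 2, 5, 8}.
From 3: component {3, 4, 9}.
From 6: component {6}.
From 7: component {7}.
That's 4 components.

4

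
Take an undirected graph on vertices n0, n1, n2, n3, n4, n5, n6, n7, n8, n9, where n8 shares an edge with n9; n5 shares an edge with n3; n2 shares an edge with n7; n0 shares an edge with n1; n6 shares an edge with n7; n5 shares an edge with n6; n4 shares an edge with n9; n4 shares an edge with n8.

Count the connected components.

From n0: component {n0, n1}.
From n2: component {n2, n3, n5, n6, n7}.
From n4: component {n4, n8, n9}.
That's 3 components.

3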